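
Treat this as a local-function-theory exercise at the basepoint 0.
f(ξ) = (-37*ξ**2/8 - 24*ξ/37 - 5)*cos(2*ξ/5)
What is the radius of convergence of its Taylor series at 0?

The factor cos(2*ξ/5) is entire and contributes no finite singular point.
The polynomial part has no poles.
No finite singular points: the Taylor series at 0 converges everywhere.

The radius of convergence is infinite.


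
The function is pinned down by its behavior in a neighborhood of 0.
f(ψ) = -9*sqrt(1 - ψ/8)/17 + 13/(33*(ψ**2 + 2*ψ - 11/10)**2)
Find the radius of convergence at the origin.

The radius of convergence is -1 + (1/10)*sqrt(210).

Denominator factor (ψ**2 + 2*ψ - 11/10)^2: discriminant 42/5, real irrational roots -1 + (1/10)*sqrt(210) and -1 - (1/10)*sqrt(210); poles of order 2, moduli -1 + (1/10)*sqrt(210) and 1 + (1/10)*sqrt(210).
Branch term (-9/17)*sqrt(1 - ψ/(8)): its argument vanishes at ψ = 8, a square-root branch point, modulus 8.
The radius of convergence is the smallest modulus among the singular points: -1 + (1/10)*sqrt(210).


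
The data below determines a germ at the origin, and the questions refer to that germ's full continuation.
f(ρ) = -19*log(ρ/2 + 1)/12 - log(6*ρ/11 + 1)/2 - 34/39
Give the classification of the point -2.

The point is a logarithmic branch point.

The term (-19/12)*log(1 - ρ/(-2)) has argument 1 - -2/(-2) = 0 at -2: a logarithmic (infinitely-sheeted) branch point; the remaining terms are analytic or single-valued there.


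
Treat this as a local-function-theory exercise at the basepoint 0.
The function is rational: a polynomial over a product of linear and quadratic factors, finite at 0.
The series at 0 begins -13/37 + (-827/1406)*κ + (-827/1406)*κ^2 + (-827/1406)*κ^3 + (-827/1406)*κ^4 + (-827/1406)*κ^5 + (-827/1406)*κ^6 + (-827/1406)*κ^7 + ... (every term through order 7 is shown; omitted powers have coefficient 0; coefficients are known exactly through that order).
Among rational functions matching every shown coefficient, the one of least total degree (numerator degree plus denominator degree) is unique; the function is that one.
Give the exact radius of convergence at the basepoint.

No rational of total degree below 2 reproduces all 8 coefficients; solving the [1/1] Pade equations on them gives f(κ) = (9*κ/38 + 13/37)/(κ - 1), whose expansion matches every shown term.
Denominator factor (κ - 1): pole of order 1 at 1, modulus 1.
The radius of convergence is the smallest modulus among the singular points: 1.

The radius of convergence is 1.


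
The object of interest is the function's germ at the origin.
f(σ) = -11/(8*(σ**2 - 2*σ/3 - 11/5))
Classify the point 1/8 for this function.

Denominator factors: σ**2 - 2*σ/3 - 11/5 = -2177/960 at σ = 1/8 — none vanishes.
So the germ continues analytically to 1/8.

The point is a regular point.


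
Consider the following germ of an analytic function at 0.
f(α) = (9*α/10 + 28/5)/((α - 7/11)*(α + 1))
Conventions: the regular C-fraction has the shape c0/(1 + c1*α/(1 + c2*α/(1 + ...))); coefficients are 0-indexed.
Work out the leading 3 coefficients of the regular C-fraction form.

Taylor coefficients (expand at 0): a_0 = -44/5, a_1 = -451/70, a_2 = -858/49.
c0 = a_0 = -44/5. Peel one level at a time: if S = 1 + c*α/S' with S'(0) = 1, then c is the α-coefficient of S and S' = c*α/(S - 1).
S_1 = c0/f = 1 + (-41/56)*α + (-4559/3136)*α^2 + ...; c1 = -41/56.
S_2 = c1*α/(S_1 - 1) = 1 + (-4559/2296)*α + ...; c2 = -4559/2296.

The regular C-fraction coefficients are [-44/5, -41/56, -4559/2296].


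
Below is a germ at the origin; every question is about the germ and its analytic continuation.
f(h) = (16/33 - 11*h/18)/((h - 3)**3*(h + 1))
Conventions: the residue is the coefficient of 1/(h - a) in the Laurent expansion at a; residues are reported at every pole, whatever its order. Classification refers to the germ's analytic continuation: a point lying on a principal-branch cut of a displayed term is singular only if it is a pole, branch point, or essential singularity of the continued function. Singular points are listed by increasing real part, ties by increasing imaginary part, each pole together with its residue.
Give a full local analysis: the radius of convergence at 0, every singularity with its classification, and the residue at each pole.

Denominator factor (h - 3)^3: pole of order 3 at 3, modulus 3.
Denominator factor (h + 1): pole of order 1 at -1, modulus 1.
The radius of convergence is the smallest modulus among the singular points: 1.
At the order-1 pole -1 set g(h) = (h - (-1))*f(h) = (16/33 - 11*h/18)/(h - 3)**3.
Simple pole: residue = g(a) at a = -1, which is -217/12672.
At the order-3 pole 3 set g(h) = (h - (3))^3*f(h) = (16/33 - 11*h/18)/(h + 1).
Order-3 pole: residue = g''(a)/2; g''(3) = 217/6336, so the residue is 217/12672.
List the singular points by increasing real part (a conjugate pair: the negative imaginary part first).

Radius of convergence at 0: 1.
At -1: a pole of order 1; residue -217/12672.
At 3: a pole of order 3; residue 217/12672.


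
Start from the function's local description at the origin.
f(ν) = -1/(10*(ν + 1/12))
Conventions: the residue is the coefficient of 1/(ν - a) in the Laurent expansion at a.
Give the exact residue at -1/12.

The residue is -1/10.

At the order-1 pole -1/12 set g(ν) = (ν - (-1/12))*f(ν) = -1/10.
Simple pole: residue = g(a) at a = -1/12, which is -1/10.


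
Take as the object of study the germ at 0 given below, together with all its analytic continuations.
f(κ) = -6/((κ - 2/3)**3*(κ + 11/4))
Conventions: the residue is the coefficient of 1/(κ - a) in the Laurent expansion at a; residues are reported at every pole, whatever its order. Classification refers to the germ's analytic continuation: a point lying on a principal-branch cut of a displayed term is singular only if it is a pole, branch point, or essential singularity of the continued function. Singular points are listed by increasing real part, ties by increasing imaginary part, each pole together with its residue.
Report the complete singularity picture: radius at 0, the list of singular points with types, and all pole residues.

Denominator factor (κ + 11/4): pole of order 1 at -11/4, modulus 11/4.
Denominator factor (κ - 2/3)^3: pole of order 3 at 2/3, modulus 2/3.
The radius of convergence is the smallest modulus among the singular points: 2/3.
At the order-1 pole -11/4 set g(κ) = (κ - (-11/4))*f(κ) = -6/(κ - 2/3)**3.
Simple pole: residue = g(a) at a = -11/4, which is 10368/68921.
At the order-3 pole 2/3 set g(κ) = (κ - (2/3))^3*f(κ) = -6/(κ + 11/4).
Order-3 pole: residue = g''(a)/2; g''(2/3) = -20736/68921, so the residue is -10368/68921.
List the singular points by increasing real part (a conjugate pair: the negative imaginary part first).

Radius of convergence at 0: 2/3.
At -11/4: a pole of order 1; residue 10368/68921.
At 2/3: a pole of order 3; residue -10368/68921.


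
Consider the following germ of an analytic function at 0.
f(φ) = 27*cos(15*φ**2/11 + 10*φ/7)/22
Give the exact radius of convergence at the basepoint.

The radius of convergence is infinite.

The factor cos(15*φ**2/11 + 10*φ/7) is entire and contributes no finite singular point.
The polynomial part has no poles.
No finite singular points: the Taylor series at 0 converges everywhere.


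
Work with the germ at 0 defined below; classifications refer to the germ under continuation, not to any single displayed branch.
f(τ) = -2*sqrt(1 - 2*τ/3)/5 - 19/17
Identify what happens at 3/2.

The point is an algebraic (square-root) branch point.

The term (-2/5)*sqrt(1 - τ/(3/2)) has argument 1 - 3/2/(3/2) = 0 at 3/2: a square-root (algebraic, two-sheeted) branch point; the remaining terms are analytic or single-valued there.


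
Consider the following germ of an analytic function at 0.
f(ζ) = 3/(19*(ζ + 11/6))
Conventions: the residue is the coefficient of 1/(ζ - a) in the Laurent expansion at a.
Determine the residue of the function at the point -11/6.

The residue is 3/19.

At the order-1 pole -11/6 set g(ζ) = (ζ - (-11/6))*f(ζ) = 3/19.
Simple pole: residue = g(a) at a = -11/6, which is 3/19.


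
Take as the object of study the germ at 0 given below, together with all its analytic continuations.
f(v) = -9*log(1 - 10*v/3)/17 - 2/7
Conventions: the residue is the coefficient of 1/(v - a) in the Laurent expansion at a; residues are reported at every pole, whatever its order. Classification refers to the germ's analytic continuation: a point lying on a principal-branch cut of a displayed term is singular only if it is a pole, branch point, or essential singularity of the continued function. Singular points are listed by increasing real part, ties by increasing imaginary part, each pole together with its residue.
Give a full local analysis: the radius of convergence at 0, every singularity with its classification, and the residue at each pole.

Radius of convergence at 0: 3/10.
At 3/10: a logarithmic branch point.

Branch term (-9/17)*log(1 - v/(3/10)): its argument vanishes at v = 3/10, a logarithmic branch point, modulus 3/10.
The radius of convergence is the smallest modulus among the singular points: 3/10.


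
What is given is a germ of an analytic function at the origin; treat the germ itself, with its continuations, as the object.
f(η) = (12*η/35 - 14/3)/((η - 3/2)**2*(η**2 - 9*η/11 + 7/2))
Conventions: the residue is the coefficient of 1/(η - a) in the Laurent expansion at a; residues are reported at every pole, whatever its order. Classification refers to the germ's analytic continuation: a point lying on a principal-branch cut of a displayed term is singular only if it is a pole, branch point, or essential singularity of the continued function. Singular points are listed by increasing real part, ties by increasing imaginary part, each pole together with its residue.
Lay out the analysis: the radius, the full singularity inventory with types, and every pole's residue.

Radius of convergence at 0: 3/2.
At (9/22) - ((1/22)*sqrt(1613))*i: a pole of order 1; residue (-71896/277207) + ((16111216/6707023365)*sqrt(1613))*i.
At (9/22) + ((1/22)*sqrt(1613))*i: a pole of order 1; residue (-71896/277207) - ((16111216/6707023365)*sqrt(1613))*i.
At 3/2: a pole of order 2; residue 143792/277207.


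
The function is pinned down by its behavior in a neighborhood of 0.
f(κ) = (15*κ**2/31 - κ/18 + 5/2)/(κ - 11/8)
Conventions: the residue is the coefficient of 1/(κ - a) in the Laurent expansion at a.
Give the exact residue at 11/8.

At the order-1 pole 11/8 set g(κ) = (κ - (11/8))*f(κ) = 15*κ**2/31 - κ/18 + 5/2.
Simple pole: residue = g(a) at a = 11/8, which is 59611/17856.

The residue is 59611/17856.


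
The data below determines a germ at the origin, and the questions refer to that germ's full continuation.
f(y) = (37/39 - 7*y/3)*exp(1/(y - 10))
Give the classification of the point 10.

The exponent 1/(y - (10)) has a pole at 10, so exp(1/(y - (10))) takes every nonzero value near it: an essential singularity (not a pole of any order).

The point is an essential singularity.


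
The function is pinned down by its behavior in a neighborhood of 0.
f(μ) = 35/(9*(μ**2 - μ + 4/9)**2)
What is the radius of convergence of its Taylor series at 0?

Denominator factor (μ**2 - μ + 4/9)^2: discriminant -7/9, complex-conjugate roots (1/2) + ((1/6)*sqrt(7))*i and (1/2) - ((1/6)*sqrt(7))*i; poles of order 2, moduli 2/3 and 2/3.
The radius of convergence is the smallest modulus among the singular points: 2/3.

The radius of convergence is 2/3.


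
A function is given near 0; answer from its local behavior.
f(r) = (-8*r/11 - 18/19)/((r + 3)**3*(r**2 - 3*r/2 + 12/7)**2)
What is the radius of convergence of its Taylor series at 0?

Denominator factor (r + 3)^3: pole of order 3 at -3, modulus 3.
Denominator factor (r**2 - 3*r/2 + 12/7)^2: discriminant -129/28, complex-conjugate roots (3/4) + ((1/28)*sqrt(903))*i and (3/4) - ((1/28)*sqrt(903))*i; poles of order 2, moduli (2/7)*sqrt(21) and (2/7)*sqrt(21).
The radius of convergence is the smallest modulus among the singular points: (2/7)*sqrt(21).

The radius of convergence is (2/7)*sqrt(21).


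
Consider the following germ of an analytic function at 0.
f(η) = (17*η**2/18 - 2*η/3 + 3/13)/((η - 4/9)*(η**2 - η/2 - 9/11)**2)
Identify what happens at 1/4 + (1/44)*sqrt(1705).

The denominator factor η**2 - η/2 - 9/11 vanishes at 1/4 + (1/44)*sqrt(1705) and appears to the power 2; the numerator there equals 19663/20592 - (7/1584)*sqrt(1705), nonzero, and no other factor vanishes.
Hence a pole whose order is the multiplicity, 2.

The point is a pole of order 2.


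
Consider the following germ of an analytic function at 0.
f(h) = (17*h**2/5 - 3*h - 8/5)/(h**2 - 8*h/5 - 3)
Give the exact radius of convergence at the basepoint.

The radius of convergence is -4/5 + (1/5)*sqrt(91).

Denominator factor (h**2 - 8*h/5 - 3): discriminant 364/25, real irrational roots 4/5 + (1/5)*sqrt(91) and 4/5 - (1/5)*sqrt(91); poles of order 1, moduli 4/5 + (1/5)*sqrt(91) and -4/5 + (1/5)*sqrt(91).
The radius of convergence is the smallest modulus among the singular points: -4/5 + (1/5)*sqrt(91).


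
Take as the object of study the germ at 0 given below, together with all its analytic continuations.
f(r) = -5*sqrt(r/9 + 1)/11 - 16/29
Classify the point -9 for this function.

The term (-5/11)*sqrt(1 - r/(-9)) has argument 1 - -9/(-9) = 0 at -9: a square-root (algebraic, two-sheeted) branch point; the remaining terms are analytic or single-valued there.

The point is an algebraic (square-root) branch point.


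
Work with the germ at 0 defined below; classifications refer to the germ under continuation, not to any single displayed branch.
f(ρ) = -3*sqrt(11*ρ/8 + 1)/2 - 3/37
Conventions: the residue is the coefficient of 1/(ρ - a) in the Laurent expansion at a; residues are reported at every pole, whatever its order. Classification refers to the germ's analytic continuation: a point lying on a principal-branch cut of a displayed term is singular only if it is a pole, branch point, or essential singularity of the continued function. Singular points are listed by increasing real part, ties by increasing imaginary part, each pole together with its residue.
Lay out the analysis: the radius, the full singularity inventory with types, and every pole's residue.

Branch term (-3/2)*sqrt(1 - ρ/(-8/11)): its argument vanishes at ρ = -8/11, a square-root branch point, modulus 8/11.
The radius of convergence is the smallest modulus among the singular points: 8/11.

Radius of convergence at 0: 8/11.
At -8/11: an algebraic (square-root) branch point.


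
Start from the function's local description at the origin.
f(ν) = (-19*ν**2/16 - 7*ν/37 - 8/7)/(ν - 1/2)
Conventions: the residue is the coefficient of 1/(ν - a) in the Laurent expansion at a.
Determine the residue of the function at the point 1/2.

The residue is -25433/16576.

At the order-1 pole 1/2 set g(ν) = (ν - (1/2))*f(ν) = -19*ν**2/16 - 7*ν/37 - 8/7.
Simple pole: residue = g(a) at a = 1/2, which is -25433/16576.


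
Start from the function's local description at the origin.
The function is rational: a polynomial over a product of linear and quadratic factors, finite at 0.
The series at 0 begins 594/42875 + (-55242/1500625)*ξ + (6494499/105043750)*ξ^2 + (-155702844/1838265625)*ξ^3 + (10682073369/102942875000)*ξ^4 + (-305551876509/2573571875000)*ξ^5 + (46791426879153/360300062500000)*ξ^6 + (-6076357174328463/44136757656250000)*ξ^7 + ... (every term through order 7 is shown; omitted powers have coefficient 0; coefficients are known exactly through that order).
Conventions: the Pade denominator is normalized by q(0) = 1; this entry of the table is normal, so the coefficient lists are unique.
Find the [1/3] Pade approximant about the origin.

The Pade approximant has numerator coefficients [594/42875, -2448468/851797625]; denominator coefficients [1, 1703361/695345, 199218603/97348300, 105528203/170359525].

Taylor coefficients needed (read off): a_0 = 594/42875, a_1 = -55242/1500625, a_2 = 6494499/105043750, a_3 = -155702844/1838265625, a_4 = 10682073369/102942875000.
Write the denominator as Q(ξ) = 1 + q1*ξ + q2*ξ^2 + q3*ξ^3. Requiring Q*f - P = O(ξ^5) with deg P <= 1 kills the coefficients of ξ^2..ξ^4 in Q*f:
  ξ^2: a_2 + q1*a_1 + q2*a_0 = 0, i.e. 6494499/105043750 + (-55242/1500625)*q1 + (594/42875)*q2 = 0.
  ξ^3: a_3 + q1*a_2 + q2*a_1 + q3*a_0 = 0, i.e. -155702844/1838265625 + (6494499/105043750)*q1 + (-55242/1500625)*q2 + (594/42875)*q3 = 0.
  ξ^4: a_4 + q1*a_3 + q2*a_2 + q3*a_1 = 0, i.e. 10682073369/102942875000 + (-155702844/1838265625)*q1 + (6494499/105043750)*q2 + (-55242/1500625)*q3 = 0.
Solving this linear system: q1 = 1703361/695345, q2 = 199218603/97348300, q3 = 105528203/170359525.
The numerator is Q*f truncated at degree 1: P0 = a_0 = 594/42875; P1 = a_1 + q1*a_0 = -2448468/851797625.


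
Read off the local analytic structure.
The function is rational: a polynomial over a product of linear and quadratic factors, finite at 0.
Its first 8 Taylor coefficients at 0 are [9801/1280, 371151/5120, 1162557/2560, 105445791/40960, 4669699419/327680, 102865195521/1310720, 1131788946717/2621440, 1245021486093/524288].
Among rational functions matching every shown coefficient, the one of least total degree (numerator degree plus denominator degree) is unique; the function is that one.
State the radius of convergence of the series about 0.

No rational of total degree below 5 reproduces all 8 coefficients; solving the [1/4] Pade equations on them gives f(ζ) = (17*ζ/3 + 33/10)/((ζ - 4/3)**3*(ζ - 2/11)), whose expansion matches every shown term.
Denominator factor (ζ - 4/3)^3: pole of order 3 at 4/3, modulus 4/3.
Denominator factor (ζ - 2/11): pole of order 1 at 2/11, modulus 2/11.
The radius of convergence is the smallest modulus among the singular points: 2/11.

The radius of convergence is 2/11.


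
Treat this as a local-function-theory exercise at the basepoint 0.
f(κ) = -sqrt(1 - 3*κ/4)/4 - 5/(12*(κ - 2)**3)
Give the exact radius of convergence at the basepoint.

The radius of convergence is 4/3.

Denominator factor (κ - 2)^3: pole of order 3 at 2, modulus 2.
Branch term (-1/4)*sqrt(1 - κ/(4/3)): its argument vanishes at κ = 4/3, a square-root branch point, modulus 4/3.
The radius of convergence is the smallest modulus among the singular points: 4/3.


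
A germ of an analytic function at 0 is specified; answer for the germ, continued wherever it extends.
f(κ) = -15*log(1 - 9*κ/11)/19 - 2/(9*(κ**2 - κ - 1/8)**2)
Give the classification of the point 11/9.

The point is a logarithmic branch point.

The term (-15/19)*log(1 - κ/(11/9)) has argument 1 - 11/9/(11/9) = 0 at 11/9: a logarithmic (infinitely-sheeted) branch point; the remaining terms are analytic or single-valued there.


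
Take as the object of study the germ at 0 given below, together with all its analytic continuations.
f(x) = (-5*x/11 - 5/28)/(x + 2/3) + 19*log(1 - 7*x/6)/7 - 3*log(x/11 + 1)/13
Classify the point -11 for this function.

The point is a logarithmic branch point.

The term (-3/13)*log(1 - x/(-11)) has argument 1 - -11/(-11) = 0 at -11: a logarithmic (infinitely-sheeted) branch point; the remaining terms are analytic or single-valued there.


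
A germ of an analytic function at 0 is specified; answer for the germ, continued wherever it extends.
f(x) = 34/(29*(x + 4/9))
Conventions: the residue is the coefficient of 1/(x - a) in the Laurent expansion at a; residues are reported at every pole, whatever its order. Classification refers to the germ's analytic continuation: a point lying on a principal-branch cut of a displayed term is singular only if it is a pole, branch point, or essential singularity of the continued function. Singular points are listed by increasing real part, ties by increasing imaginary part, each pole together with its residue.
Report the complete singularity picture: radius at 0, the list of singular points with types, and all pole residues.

Radius of convergence at 0: 4/9.
At -4/9: a pole of order 1; residue 34/29.

Denominator factor (x + 4/9): pole of order 1 at -4/9, modulus 4/9.
The radius of convergence is the smallest modulus among the singular points: 4/9.
At the order-1 pole -4/9 set g(x) = (x - (-4/9))*f(x) = 34/29.
Simple pole: residue = g(a) at a = -4/9, which is 34/29.


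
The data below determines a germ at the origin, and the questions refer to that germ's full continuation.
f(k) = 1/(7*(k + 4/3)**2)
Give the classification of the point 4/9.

The point is a regular point.

Denominator factors: k + 4/3 = 16/9 at k = 4/9 — none vanishes.
So the germ continues analytically to 4/9.


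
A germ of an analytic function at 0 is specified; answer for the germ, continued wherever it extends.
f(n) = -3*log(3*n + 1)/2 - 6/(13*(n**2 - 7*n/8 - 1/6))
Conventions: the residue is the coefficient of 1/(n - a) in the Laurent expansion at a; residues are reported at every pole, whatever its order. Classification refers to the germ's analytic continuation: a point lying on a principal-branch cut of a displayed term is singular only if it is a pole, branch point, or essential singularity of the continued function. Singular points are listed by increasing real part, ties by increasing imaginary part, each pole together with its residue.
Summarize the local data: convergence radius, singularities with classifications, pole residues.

Radius of convergence at 0: -7/16 + (5/48)*sqrt(33).
At -1/3: a logarithmic branch point.
At 7/16 - (5/48)*sqrt(33): a pole of order 1; residue (48/715)*sqrt(33).
At 7/16 + (5/48)*sqrt(33): a pole of order 1; residue -(48/715)*sqrt(33).

Denominator factor (n**2 - 7*n/8 - 1/6): discriminant 275/192, real irrational roots 7/16 + (5/48)*sqrt(33) and 7/16 - (5/48)*sqrt(33); poles of order 1, moduli 7/16 + (5/48)*sqrt(33) and -7/16 + (5/48)*sqrt(33).
Branch term (-3/2)*log(1 - n/(-1/3)): its argument vanishes at n = -1/3, a logarithmic branch point, modulus 1/3.
The radius of convergence is the smallest modulus among the singular points: -7/16 + (5/48)*sqrt(33).
The branch term is analytic at 7/16 - (5/48)*sqrt(33) and contributes nothing to the residue; only the rational part matters.
The factor n**2 - 7*n/8 - 1/6 splits as (n - a)(n - a') with a = 7/16 - (5/48)*sqrt(33), a' = 7/16 + (5/48)*sqrt(33). At the order-1 pole a set g(n) = (n - a)*(rational part) = [-6/13] / (n - a').
Simple pole: residue = g(a) at a = 7/16 - (5/48)*sqrt(33), which is (48/715)*sqrt(33).
The branch term is analytic at 7/16 + (5/48)*sqrt(33) and contributes nothing to the residue; only the rational part matters.
The factor n**2 - 7*n/8 - 1/6 splits as (n - a)(n - a') with a = 7/16 + (5/48)*sqrt(33), a' = 7/16 - (5/48)*sqrt(33). At the order-1 pole a set g(n) = (n - a)*(rational part) = [-6/13] / (n - a').
Simple pole: residue = g(a) at a = 7/16 + (5/48)*sqrt(33), which is -(48/715)*sqrt(33).
List the singular points by increasing real part (a conjugate pair: the negative imaginary part first).


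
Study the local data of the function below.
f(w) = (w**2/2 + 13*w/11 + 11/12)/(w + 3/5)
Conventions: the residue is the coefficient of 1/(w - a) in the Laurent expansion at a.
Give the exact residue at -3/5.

At the order-1 pole -3/5 set g(w) = (w - (-3/5))*f(w) = w**2/2 + 13*w/11 + 11/12.
Simple pole: residue = g(a) at a = -3/5, which is 1279/3300.

The residue is 1279/3300.


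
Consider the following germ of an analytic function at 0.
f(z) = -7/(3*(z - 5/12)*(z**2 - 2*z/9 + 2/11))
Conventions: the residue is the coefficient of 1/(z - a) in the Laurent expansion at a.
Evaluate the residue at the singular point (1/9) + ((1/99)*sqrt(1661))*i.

The factor z**2 - 2*z/9 + 2/11 splits as (z - a)(z - a') with a = (1/9) + ((1/99)*sqrt(1661))*i, a' = (1/9) - ((1/99)*sqrt(1661))*i. At the order-1 pole a set g(z) = (z - a)*f(z) = [-7/(3*(z - 5/12))] / (z - a').
Simple pole: residue = g(a) at a = (1/9) + ((1/99)*sqrt(1661))*i, which is (5544/1249) - ((15246/188599)*sqrt(1661))*i.

The residue is (5544/1249) - ((15246/188599)*sqrt(1661))*i.


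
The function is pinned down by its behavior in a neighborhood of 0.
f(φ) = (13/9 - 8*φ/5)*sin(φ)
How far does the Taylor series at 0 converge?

The radius of convergence is infinite.

The factor sin(φ) is entire and contributes no finite singular point.
The polynomial part has no poles.
No finite singular points: the Taylor series at 0 converges everywhere.


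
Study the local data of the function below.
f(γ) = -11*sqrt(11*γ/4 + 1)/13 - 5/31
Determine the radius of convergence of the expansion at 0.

The radius of convergence is 4/11.

Branch term (-11/13)*sqrt(1 - γ/(-4/11)): its argument vanishes at γ = -4/11, a square-root branch point, modulus 4/11.
The radius of convergence is the smallest modulus among the singular points: 4/11.


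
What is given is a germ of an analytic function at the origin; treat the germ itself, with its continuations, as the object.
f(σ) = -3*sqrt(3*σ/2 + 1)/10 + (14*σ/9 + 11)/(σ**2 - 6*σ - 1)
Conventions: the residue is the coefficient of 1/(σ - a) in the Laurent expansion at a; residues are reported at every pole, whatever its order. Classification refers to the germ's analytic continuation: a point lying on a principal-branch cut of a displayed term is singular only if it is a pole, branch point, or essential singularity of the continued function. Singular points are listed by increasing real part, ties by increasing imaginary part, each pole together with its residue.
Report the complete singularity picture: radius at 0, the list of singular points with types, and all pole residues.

Denominator factor (σ**2 - 6*σ - 1): discriminant 40, real irrational roots 3 + sqrt(10) and 3 - sqrt(10); poles of order 1, moduli 3 + sqrt(10) and -3 + sqrt(10).
Branch term (-3/10)*sqrt(1 - σ/(-2/3)): its argument vanishes at σ = -2/3, a square-root branch point, modulus 2/3.
The radius of convergence is the smallest modulus among the singular points: -3 + sqrt(10).
The branch term is analytic at 3 - sqrt(10) and contributes nothing to the residue; only the rational part matters.
The factor σ**2 - 6*σ - 1 splits as (σ - a)(σ - a') with a = 3 - sqrt(10), a' = 3 + sqrt(10). At the order-1 pole a set g(σ) = (σ - a)*(rational part) = [14*σ/9 + 11] / (σ - a').
Simple pole: residue = g(a) at a = 3 - sqrt(10), which is 7/9 - (47/60)*sqrt(10).
The branch term is analytic at 3 + sqrt(10) and contributes nothing to the residue; only the rational part matters.
The factor σ**2 - 6*σ - 1 splits as (σ - a)(σ - a') with a = 3 + sqrt(10), a' = 3 - sqrt(10). At the order-1 pole a set g(σ) = (σ - a)*(rational part) = [14*σ/9 + 11] / (σ - a').
Simple pole: residue = g(a) at a = 3 + sqrt(10), which is 7/9 + (47/60)*sqrt(10).
List the singular points by increasing real part (a conjugate pair: the negative imaginary part first).

Radius of convergence at 0: -3 + sqrt(10).
At -2/3: an algebraic (square-root) branch point.
At 3 - sqrt(10): a pole of order 1; residue 7/9 - (47/60)*sqrt(10).
At 3 + sqrt(10): a pole of order 1; residue 7/9 + (47/60)*sqrt(10).


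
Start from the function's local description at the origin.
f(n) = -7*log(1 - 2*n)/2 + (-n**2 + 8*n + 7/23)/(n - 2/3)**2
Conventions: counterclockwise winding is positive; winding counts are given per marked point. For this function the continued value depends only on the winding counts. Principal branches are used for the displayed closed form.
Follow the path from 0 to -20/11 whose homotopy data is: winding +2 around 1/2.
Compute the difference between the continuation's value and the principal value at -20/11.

Continued minus principal equals -(14)*pi*i.

The rational part is single-valued and drops out of the difference; each branch term changes only by its own monodromy.
(-7/2)*log(1 - n/(1/2)): each positive loop around 1/2 adds 2*pi*i to the log, so winding +2 contributes (-7/2)*(2)*2*pi*i = -(14)*pi*i.
Summing the contributions at n = -20/11 gives -(14)*pi*i.


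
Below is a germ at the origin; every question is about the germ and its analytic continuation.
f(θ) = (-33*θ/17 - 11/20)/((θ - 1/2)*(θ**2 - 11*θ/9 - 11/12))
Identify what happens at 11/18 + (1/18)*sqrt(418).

The denominator factor θ**2 - 11*θ/9 - 11/12 vanishes at 11/18 + (1/18)*sqrt(418) and appears to the power 1; the numerator there equals -1771/1020 - (11/102)*sqrt(418), nonzero, and no other factor vanishes.
Hence a pole whose order is the multiplicity, 1.

The point is a pole of order 1.


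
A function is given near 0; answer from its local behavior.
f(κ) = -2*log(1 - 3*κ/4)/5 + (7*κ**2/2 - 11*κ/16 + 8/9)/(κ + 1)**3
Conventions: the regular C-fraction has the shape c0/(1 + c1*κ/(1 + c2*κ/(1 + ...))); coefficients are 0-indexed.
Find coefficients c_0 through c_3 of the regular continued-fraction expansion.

Taylor coefficients (expand at 0): a_0 = 8/9, a_1 = -733/240, a_2 = 1321/120, a_3 = -33779/1440.
c0 = a_0 = 8/9. Peel one level at a time: if S = 1 + c*κ/S' with S'(0) = 1, then c is the κ-coefficient of S and S' = c*κ/(S - 1).
S_1 = c0/f = 1 + (2199/640)*κ + (-237039/409600)*κ^2 + ...; c1 = 2199/640.
S_2 = c1*κ/(S_1 - 1) = 1 + (79013/469120)*κ + (17120977/3223734)*κ^2 + ...; c2 = 79013/469120.
S_3 = c2*κ/(S_2 - 1) = 1 + (-5478712640/173749587)*κ + ...; c3 = -5478712640/173749587.

The regular C-fraction coefficients are [8/9, 2199/640, 79013/469120, -5478712640/173749587].


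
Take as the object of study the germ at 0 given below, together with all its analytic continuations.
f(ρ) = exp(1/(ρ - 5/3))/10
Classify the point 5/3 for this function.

The exponent 1/(ρ - (5/3)) has a pole at 5/3, so exp(1/(ρ - (5/3))) takes every nonzero value near it: an essential singularity (not a pole of any order).

The point is an essential singularity.


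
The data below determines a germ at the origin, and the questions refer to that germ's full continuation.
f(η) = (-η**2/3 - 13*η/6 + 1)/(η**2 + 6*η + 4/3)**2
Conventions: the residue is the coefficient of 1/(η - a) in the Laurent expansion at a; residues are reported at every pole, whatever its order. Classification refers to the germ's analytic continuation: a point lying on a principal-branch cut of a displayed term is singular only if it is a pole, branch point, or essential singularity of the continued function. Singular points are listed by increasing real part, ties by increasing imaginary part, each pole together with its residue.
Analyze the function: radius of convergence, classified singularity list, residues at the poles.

Radius of convergence at 0: 3 - (1/3)*sqrt(69).
At -3 - (1/3)*sqrt(69): a pole of order 2; residue (127/12696)*sqrt(69).
At -3 + (1/3)*sqrt(69): a pole of order 2; residue -(127/12696)*sqrt(69).


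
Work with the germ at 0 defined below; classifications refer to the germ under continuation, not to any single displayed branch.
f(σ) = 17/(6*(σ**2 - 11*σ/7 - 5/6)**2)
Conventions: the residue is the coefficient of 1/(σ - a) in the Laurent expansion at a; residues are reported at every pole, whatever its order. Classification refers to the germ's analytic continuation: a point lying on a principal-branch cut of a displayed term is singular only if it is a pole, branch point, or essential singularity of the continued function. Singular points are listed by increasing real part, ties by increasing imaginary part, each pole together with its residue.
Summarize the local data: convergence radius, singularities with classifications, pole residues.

Radius of convergence at 0: -11/14 + (1/42)*sqrt(2559).
At 11/14 - (1/42)*sqrt(2559): a pole of order 2; residue (5831/727609)*sqrt(2559).
At 11/14 + (1/42)*sqrt(2559): a pole of order 2; residue -(5831/727609)*sqrt(2559).

Denominator factor (σ**2 - 11*σ/7 - 5/6)^2: discriminant 853/147, real irrational roots 11/14 + (1/42)*sqrt(2559) and 11/14 - (1/42)*sqrt(2559); poles of order 2, moduli 11/14 + (1/42)*sqrt(2559) and -11/14 + (1/42)*sqrt(2559).
The radius of convergence is the smallest modulus among the singular points: -11/14 + (1/42)*sqrt(2559).
The factor σ**2 - 11*σ/7 - 5/6 splits as (σ - a)(σ - a') with a = 11/14 - (1/42)*sqrt(2559), a' = 11/14 + (1/42)*sqrt(2559). At the order-2 pole a set g(σ) = (σ - a)^2*f(σ) = [17/6] / (σ - a')^2.
Order-2 pole: residue = g'(a); g'(11/14 - (1/42)*sqrt(2559)) = (5831/727609)*sqrt(2559), so the residue is (5831/727609)*sqrt(2559).
The factor σ**2 - 11*σ/7 - 5/6 splits as (σ - a)(σ - a') with a = 11/14 + (1/42)*sqrt(2559), a' = 11/14 - (1/42)*sqrt(2559). At the order-2 pole a set g(σ) = (σ - a)^2*f(σ) = [17/6] / (σ - a')^2.
Order-2 pole: residue = g'(a); g'(11/14 + (1/42)*sqrt(2559)) = -(5831/727609)*sqrt(2559), so the residue is -(5831/727609)*sqrt(2559).
List the singular points by increasing real part (a conjugate pair: the negative imaginary part first).


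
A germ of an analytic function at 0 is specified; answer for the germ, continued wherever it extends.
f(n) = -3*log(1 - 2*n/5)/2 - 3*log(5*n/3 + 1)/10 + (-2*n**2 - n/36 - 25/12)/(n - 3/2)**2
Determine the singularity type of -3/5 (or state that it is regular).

The term (-3/10)*log(1 - n/(-3/5)) has argument 1 - -3/5/(-3/5) = 0 at -3/5: a logarithmic (infinitely-sheeted) branch point; the remaining terms are analytic or single-valued there.

The point is a logarithmic branch point.


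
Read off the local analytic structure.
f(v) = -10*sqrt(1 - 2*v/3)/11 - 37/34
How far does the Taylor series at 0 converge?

Branch term (-10/11)*sqrt(1 - v/(3/2)): its argument vanishes at v = 3/2, a square-root branch point, modulus 3/2.
The radius of convergence is the smallest modulus among the singular points: 3/2.

The radius of convergence is 3/2.


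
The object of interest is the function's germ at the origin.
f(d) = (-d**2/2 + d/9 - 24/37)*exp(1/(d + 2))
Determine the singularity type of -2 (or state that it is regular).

The exponent 1/(d - (-2)) has a pole at -2, so exp(1/(d - (-2))) takes every nonzero value near it: an essential singularity (not a pole of any order).

The point is an essential singularity.


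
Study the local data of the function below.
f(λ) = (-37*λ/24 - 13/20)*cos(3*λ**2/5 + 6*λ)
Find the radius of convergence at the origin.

The factor cos(3*λ**2/5 + 6*λ) is entire and contributes no finite singular point.
The polynomial part has no poles.
No finite singular points: the Taylor series at 0 converges everywhere.

The radius of convergence is infinite.


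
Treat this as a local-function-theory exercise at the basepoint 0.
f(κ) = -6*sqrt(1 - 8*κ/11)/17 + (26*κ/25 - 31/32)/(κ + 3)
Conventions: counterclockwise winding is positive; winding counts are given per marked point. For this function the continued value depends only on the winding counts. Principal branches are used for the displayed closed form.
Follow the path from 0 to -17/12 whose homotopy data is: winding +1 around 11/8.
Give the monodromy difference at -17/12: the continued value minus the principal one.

The rational part is single-valued and drops out of the difference; each branch term changes only by its own monodromy.
(-6/17)*sqrt(1 - κ/(11/8)): winding +1 is odd, the square root flips sign, contributing -2*(-6/17)*sqrt(1 - (-17/12)/(11/8)) = -2*(-6/17)*sqrt(67/33) = (4/187)*sqrt(2211).
Summing the contributions at κ = -17/12 gives (4/187)*sqrt(2211).

Continued minus principal equals (4/187)*sqrt(2211).


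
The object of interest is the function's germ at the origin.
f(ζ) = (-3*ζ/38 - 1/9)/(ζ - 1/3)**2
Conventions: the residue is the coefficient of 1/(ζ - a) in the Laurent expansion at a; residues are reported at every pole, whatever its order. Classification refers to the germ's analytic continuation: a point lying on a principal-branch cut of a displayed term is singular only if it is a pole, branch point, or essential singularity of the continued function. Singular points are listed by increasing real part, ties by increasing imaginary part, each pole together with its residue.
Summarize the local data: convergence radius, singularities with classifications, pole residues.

Radius of convergence at 0: 1/3.
At 1/3: a pole of order 2; residue -3/38.

Denominator factor (ζ - 1/3)^2: pole of order 2 at 1/3, modulus 1/3.
The radius of convergence is the smallest modulus among the singular points: 1/3.
At the order-2 pole 1/3 set g(ζ) = (ζ - (1/3))^2*f(ζ) = -3*ζ/38 - 1/9.
Order-2 pole: residue = g'(a); g'(1/3) = -3/38, so the residue is -3/38.


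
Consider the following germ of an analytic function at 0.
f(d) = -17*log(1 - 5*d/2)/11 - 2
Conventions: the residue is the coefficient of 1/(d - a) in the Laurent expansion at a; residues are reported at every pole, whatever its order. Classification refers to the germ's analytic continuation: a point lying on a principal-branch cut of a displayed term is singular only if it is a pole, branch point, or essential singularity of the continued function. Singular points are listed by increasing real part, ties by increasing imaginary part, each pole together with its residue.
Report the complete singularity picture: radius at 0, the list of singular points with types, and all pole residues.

Radius of convergence at 0: 2/5.
At 2/5: a logarithmic branch point.

Branch term (-17/11)*log(1 - d/(2/5)): its argument vanishes at d = 2/5, a logarithmic branch point, modulus 2/5.
The radius of convergence is the smallest modulus among the singular points: 2/5.


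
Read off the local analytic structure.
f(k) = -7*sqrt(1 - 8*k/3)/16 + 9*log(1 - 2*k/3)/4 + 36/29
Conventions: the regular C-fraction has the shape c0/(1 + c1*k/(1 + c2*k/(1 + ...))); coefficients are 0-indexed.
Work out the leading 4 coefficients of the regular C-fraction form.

Taylor coefficients (expand at 0): a_0 = 373/464, a_1 = -11/12, a_2 = -1/9, a_3 = 8/27.
c0 = a_0 = 373/464. Peel one level at a time: if S = 1 + c*k/S' with S'(0) = 1, then c is the k-coefficient of S and S' = c*k/(S - 1).
S_1 = c0/f = 1 + (1276/1119)*k + (600416/417387)*k^2 + ...; c1 = 1276/1119.
S_2 = c1*k/(S_1 - 1) = 1 + (-5176/4103)*k + (368/1089)*k^2 + ...; c2 = -5176/4103.
S_3 = c2*k/(S_2 - 1) = 1 + (17158/64053)*k + ...; c3 = 17158/64053.

The regular C-fraction coefficients are [373/464, 1276/1119, -5176/4103, 17158/64053].


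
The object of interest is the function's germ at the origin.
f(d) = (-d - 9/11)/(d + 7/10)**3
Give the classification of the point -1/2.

Denominator factors: d + 7/10 = 1/5 at d = -1/2 — none vanishes.
So the germ continues analytically to -1/2.

The point is a regular point.


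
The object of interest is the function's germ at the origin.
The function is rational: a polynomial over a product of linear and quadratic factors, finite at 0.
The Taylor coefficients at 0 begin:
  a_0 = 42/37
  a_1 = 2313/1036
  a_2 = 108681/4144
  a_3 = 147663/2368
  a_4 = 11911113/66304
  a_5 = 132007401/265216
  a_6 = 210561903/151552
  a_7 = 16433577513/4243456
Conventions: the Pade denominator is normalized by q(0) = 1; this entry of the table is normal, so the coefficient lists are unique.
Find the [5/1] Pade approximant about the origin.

Taylor coefficients needed (read off): a_0 = 42/37, a_1 = 2313/1036, a_2 = 108681/4144, a_3 = 147663/2368, a_4 = 11911113/66304, a_5 = 132007401/265216, a_6 = 210561903/151552.
Write the denominator as Q(n) = 1 + q1*n. Requiring Q*f - P = O(n^7) with deg P <= 5 kills the coefficients of n^6..n^6 in Q*f:
  n^6: a_6 + q1*a_5 = 0, i.e. 210561903/151552 + (132007401/265216)*q1 = 0.
Solving this linear system: q1 = -54590123/19556652.
The numerator is Q*f truncated at degree 5: P0 = a_0 = 42/37; P1 = a_1 + q1*a_0 = -1580287381/1688390956; P2 = a_2 + q1*a_1 = 8439420198/422097739; P3 = a_3 + q1*a_2 = -654218620/60299677; P4 = a_4 + q1*a_3 = 2355187032/422097739; P5 = a_5 + q1*a_4 = -1570124688/422097739.

The Pade approximant has numerator coefficients [42/37, -1580287381/1688390956, 8439420198/422097739, -654218620/60299677, 2355187032/422097739, -1570124688/422097739]; denominator coefficients [1, -54590123/19556652].


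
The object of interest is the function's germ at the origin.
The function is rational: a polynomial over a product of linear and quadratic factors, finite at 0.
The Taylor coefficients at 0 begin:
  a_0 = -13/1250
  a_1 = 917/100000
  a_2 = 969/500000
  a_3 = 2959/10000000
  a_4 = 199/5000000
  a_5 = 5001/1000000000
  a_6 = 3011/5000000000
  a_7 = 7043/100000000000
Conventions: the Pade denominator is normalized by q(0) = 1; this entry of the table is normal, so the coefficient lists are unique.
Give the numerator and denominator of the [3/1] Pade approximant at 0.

The Pade approximant has numerator coefficients [-13/1250, 3127323/295900000, 1042441/1479500000, 1042441/29590000000]; denominator coefficients [1, -398/2959].

Taylor coefficients needed (read off): a_0 = -13/1250, a_1 = 917/100000, a_2 = 969/500000, a_3 = 2959/10000000, a_4 = 199/5000000.
Write the denominator as Q(z) = 1 + q1*z. Requiring Q*f - P = O(z^5) with deg P <= 3 kills the coefficients of z^4..z^4 in Q*f:
  z^4: a_4 + q1*a_3 = 0, i.e. 199/5000000 + (2959/10000000)*q1 = 0.
Solving this linear system: q1 = -398/2959.
The numerator is Q*f truncated at degree 3: P0 = a_0 = -13/1250; P1 = a_1 + q1*a_0 = 3127323/295900000; P2 = a_2 + q1*a_1 = 1042441/1479500000; P3 = a_3 + q1*a_2 = 1042441/29590000000.
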